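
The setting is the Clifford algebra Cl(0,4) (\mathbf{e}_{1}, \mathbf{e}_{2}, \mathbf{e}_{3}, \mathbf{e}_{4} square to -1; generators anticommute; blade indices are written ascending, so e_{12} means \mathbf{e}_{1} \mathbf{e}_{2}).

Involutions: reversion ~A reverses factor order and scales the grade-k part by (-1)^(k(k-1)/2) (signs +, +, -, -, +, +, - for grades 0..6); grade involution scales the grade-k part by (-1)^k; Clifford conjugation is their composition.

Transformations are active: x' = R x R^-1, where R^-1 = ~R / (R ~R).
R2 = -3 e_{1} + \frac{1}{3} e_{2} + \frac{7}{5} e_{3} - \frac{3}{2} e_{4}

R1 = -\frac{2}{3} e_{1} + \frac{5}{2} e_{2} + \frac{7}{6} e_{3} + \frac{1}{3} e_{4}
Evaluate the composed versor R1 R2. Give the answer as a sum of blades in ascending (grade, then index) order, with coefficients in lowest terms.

Distribute over the terms of R1 (each basis-blade product reordered to ascending indices, repeated generators contracted through their squares):
(-\frac{2}{3} e_{1}) R2 = -2 - \frac{2}{9} e_{12} - \frac{14}{15} e_{13} + e_{14}
(\frac{5}{2} e_{2}) R2 = -\frac{5}{6} + \frac{15}{2} e_{12} + \frac{7}{2} e_{23} - \frac{15}{4} e_{24}
(\frac{7}{6} e_{3}) R2 = -\frac{49}{30} + \frac{7}{2} e_{13} - \frac{7}{18} e_{23} - \frac{7}{4} e_{34}
(\frac{1}{3} e_{4}) R2 = \frac{1}{2} + e_{14} - \frac{1}{9} e_{24} - \frac{7}{15} e_{34}
Summing the partial products and collecting blades:
Answer: -\frac{119}{30} + \frac{131}{18} e_{12} + \frac{77}{30} e_{13} + 2 e_{14} + \frac{28}{9} e_{23} - \frac{139}{36} e_{24} - \frac{133}{60} e_{34}


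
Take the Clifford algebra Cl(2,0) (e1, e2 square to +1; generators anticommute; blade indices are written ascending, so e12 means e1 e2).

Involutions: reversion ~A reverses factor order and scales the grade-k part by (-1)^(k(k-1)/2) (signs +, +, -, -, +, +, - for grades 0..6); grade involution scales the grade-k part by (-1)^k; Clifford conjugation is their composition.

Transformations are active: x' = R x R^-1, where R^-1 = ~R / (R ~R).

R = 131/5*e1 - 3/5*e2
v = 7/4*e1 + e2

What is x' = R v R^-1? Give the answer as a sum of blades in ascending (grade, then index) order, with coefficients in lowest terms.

~R = 131/5*e1 - 3/5*e2, and R ~R = 3434/5, so R^-1 = ~R / (3434/5).
R v = 181/4 + 109/4*e12
Answer: 2923/1717*e1 - 7411/6868*e2


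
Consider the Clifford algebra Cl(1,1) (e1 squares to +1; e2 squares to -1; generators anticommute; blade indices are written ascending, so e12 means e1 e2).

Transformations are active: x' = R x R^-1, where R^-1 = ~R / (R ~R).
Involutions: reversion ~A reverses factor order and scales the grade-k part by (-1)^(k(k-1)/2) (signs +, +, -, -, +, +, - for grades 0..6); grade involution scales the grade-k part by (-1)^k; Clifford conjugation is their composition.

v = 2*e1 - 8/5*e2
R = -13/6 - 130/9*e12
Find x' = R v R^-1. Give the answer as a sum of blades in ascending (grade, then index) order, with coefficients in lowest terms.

~R = -13/6 + 130/9*e12, and R ~R = -66079/324, so R^-1 = ~R / (-66079/324).
R v = -247/9*e1 + 1456/45*e2
Answer: -1010/391*e1 + 4472/1955*e2


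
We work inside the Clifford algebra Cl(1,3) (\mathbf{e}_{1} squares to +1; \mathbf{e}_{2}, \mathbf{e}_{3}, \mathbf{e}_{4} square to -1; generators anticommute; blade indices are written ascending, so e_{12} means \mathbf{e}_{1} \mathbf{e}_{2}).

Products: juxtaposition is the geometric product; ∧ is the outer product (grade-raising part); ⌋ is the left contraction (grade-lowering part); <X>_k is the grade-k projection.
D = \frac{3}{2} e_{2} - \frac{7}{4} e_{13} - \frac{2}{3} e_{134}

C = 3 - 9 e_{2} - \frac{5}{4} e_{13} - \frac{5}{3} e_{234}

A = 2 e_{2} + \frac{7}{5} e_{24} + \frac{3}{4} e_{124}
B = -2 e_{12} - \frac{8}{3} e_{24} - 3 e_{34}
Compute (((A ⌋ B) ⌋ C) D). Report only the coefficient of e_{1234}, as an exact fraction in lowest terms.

step 1: \frac{56}{15} - 4 e_{1} + \frac{16}{3} e_{4}
step 2: \frac{56}{5} - \frac{168}{5} e_{2} + 5 e_{3} - \frac{14}{3} e_{13} + \frac{80}{9} e_{23} - \frac{56}{9} e_{234}
step 3: \frac{1757}{30} - \frac{35}{4} e_{1} + \frac{84}{5} e_{2} + \frac{40}{3} e_{3} + \frac{28}{9} e_{4} + \frac{532}{27} e_{12} - \frac{98}{5} e_{13} - \frac{10}{3} e_{14} - \frac{15}{2} e_{23} + \frac{28}{3} e_{34} - \frac{259}{5} e_{123} - \frac{134}{27} e_{124} - \frac{112}{15} e_{134} - \frac{112}{5} e_{1234}
Answer: -\frac{112}{5}


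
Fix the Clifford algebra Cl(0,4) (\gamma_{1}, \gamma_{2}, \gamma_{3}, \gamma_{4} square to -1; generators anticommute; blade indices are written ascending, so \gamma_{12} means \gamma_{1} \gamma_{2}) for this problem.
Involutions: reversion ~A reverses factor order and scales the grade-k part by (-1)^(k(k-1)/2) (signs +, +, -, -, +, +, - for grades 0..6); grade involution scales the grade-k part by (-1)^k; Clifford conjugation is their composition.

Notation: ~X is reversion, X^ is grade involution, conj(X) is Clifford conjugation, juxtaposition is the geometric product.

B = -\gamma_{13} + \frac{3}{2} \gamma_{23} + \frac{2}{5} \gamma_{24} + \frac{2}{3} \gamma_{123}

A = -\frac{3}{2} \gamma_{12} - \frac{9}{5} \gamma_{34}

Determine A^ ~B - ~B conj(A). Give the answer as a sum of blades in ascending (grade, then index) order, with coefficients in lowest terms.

first term: -\gamma_{3} - \frac{9}{4} \gamma_{13} - \frac{12}{5} \gamma_{14} - \frac{111}{50} \gamma_{23} + \frac{27}{10} \gamma_{24} + \frac{6}{5} \gamma_{124}
second term: \gamma_{3} - \frac{9}{4} \gamma_{13} - \frac{12}{5} \gamma_{14} - \frac{111}{50} \gamma_{23} + \frac{27}{10} \gamma_{24} + \frac{6}{5} \gamma_{124}
Answer: -2 \gamma_{3}


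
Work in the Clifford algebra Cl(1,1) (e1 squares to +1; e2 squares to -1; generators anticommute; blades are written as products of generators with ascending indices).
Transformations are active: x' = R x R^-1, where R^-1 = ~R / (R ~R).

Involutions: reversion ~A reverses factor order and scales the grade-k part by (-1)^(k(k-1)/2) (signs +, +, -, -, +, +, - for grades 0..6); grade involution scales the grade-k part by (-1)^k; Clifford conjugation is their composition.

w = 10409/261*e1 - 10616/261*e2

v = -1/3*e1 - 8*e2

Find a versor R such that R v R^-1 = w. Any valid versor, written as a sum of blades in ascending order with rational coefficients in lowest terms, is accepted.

R = v + w = 10322/261*e1 - 12704/261*e2 works: the equal norms (-575/9) guarantee its sandwich swaps v into w.
Answer: 10322/261*e1 - 12704/261*e2


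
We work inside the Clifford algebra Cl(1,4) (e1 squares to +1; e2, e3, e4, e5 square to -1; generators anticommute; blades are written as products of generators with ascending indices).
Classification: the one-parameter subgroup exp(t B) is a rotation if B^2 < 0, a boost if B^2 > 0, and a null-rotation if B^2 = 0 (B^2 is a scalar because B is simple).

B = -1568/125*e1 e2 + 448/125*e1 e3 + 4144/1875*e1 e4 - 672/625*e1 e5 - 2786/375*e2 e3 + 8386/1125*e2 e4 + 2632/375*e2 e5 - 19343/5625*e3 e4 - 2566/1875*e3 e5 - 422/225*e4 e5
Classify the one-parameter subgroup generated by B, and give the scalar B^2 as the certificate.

B^2 term by term: the squares give (-1568/125)^2*(e1 e2)^2 + (448/125)^2*(e1 e3)^2 + (4144/1875)^2*(e1 e4)^2 + (-672/625)^2*(e1 e5)^2 + (-2786/375)^2*(e2 e3)^2 + (8386/1125)^2*(e2 e4)^2 + (2632/375)^2*(e2 e5)^2 + (-19343/5625)^2*(e3 e4)^2 + (-2566/1875)^2*(e3 e5)^2 + (-422/225)^2*(e4 e5)^2 = 2458624/15625*(+1) + 200704/15625*(+1) + 17172736/3515625*(+1) + 451584/390625*(+1) + 7761796/140625*(-1) + 70324996/1265625*(-1) + 6927424/140625*(-1) + 374151649/31640625*(-1) + 6584356/3515625*(-1) + 178084/50625*(-1) = -1 (each basis 2-blade squares to minus the product of its generators' squares); cross terms between blades sharing an index anticommute and cancel; the commuting (index-disjoint) pairs give grade-4 terms 2*c*c'*(blade product), which cancel blade by blade — e1 e2 e3 e4: 60659648/703125 - 7513856/140625 - 23090368/703125 = 0; e1 e2 e3 e5: 8046976/234375 - 2358272/46875 + 1248128/78125 = 0; e1 e2 e4 e5: 1323392/28125 - 21814016/703125 - 3756928/234375 = 0; e1 e3 e4 e5: -378112/28125 + 21267008/3515625 + 8665664/1171875 = 0; e2 e3 e4 e5: 2351384/84375 + 43036952/2109375 - 101821552/2109375 = 0 — confirming B is simple. So B^2 = -1.
Answer: rotation, certificate B^2 = -1. Why this suffices: the scalar -1 survives any versor conjugation, so its sign alone determines the class however B is presented.


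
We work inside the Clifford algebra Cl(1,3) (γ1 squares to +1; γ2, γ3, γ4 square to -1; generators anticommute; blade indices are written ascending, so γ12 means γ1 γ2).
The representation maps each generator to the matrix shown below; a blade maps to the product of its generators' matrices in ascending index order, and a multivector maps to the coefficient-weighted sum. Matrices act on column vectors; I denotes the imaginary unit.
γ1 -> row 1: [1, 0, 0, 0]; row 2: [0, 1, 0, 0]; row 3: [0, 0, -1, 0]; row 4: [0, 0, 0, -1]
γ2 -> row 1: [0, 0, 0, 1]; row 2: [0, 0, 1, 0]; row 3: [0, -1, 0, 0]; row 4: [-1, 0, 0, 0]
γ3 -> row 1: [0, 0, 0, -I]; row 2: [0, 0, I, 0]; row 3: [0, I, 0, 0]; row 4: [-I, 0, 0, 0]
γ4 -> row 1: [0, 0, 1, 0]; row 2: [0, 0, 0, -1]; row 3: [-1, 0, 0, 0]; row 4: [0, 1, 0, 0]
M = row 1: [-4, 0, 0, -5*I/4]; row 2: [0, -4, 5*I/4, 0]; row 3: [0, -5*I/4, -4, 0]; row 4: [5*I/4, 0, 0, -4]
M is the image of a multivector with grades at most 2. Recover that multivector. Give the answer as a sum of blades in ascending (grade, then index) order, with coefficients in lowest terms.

Method: the blade images are trace-orthogonal — tr(rho(e_A) rho(e_B)^-1) = 4 if A = B and 0 otherwise — and rho(e_A)^-1 = (e_A)^2 * rho(e_A) with (e_A)^2 = +1 or -1, so the coefficient of e_A in the preimage is (e_A)^2 * tr(M rho(e_A))/4.
Nonzero projections over blades of grade <= 2: 1: (1)^2 = +1, tr(M 1) = -16, coefficient -4; γ13: (γ13)^2 = +1, tr(M rho(γ13)) = 5, coefficient 5/4. Every other blade of grade <= 2 projects to 0.
Answer: -4 + 5/4*γ13


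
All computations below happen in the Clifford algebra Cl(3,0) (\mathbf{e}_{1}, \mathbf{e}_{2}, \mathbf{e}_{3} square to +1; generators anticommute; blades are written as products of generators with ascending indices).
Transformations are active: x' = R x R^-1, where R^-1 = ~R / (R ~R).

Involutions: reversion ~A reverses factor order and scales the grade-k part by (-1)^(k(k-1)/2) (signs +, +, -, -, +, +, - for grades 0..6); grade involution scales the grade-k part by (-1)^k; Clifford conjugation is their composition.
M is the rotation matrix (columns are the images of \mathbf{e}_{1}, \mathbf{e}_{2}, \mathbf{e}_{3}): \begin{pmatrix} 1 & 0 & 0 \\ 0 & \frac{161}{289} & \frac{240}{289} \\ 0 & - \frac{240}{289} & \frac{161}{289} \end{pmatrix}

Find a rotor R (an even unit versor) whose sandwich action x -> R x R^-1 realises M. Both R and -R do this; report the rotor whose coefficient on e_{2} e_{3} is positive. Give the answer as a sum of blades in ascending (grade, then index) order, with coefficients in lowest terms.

Method: write R = a + b12*e_{1} e_{2} + b13*e_{1} e_{3} + b23*e_{2} e_{3} with a^2 + b12^2 + b13^2 + b23^2 = 1 (so R^-1 = ~R). Expanding the columns R e_j ~R gives tr M = 4a^2 - 1 and, from the antisymmetric part, M21 - M12 = -4a*b12, M13 - M31 = 4a*b13, M32 - M23 = -4a*b23.
Here tr M = \frac{611}{289}, so a^2 = (1 + tr M)/4 = \frac{225}{289} and a = ±\frac{15}{17}. Taking a = \frac{15}{17}: M21 - M12 = 0, M13 - M31 = 0, M32 - M23 = -\frac{480}{289}, giving b12 = 0, b13 = 0, b23 = \frac{8}{17}, i.e. R = \frac{15}{17} + \frac{8}{17} e_{2} e_{3}.
Its e_{2} e_{3} coefficient is already positive.
Answer: \frac{15}{17} + \frac{8}{17} e_{2} e_{3}. Recall the cover is two-to-one: with M of trace \frac{611}{289}, both preimages act alike, and the stated e_{2} e_{3} sign chooses the sheet.


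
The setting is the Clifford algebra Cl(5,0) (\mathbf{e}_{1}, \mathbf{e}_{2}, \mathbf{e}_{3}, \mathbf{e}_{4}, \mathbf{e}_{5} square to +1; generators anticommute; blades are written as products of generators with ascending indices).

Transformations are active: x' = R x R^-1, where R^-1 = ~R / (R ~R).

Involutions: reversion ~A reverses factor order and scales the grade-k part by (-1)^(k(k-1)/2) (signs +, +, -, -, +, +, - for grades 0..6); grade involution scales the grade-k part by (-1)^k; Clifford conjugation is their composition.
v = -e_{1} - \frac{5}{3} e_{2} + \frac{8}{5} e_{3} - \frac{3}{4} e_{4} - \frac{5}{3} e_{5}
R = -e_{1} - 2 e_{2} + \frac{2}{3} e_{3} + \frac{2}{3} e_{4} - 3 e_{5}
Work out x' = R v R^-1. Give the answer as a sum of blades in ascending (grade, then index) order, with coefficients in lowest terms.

~R = -e_{1} - 2 e_{2} + \frac{2}{3} e_{3} + \frac{2}{3} e_{4} - 3 e_{5}, and R ~R = \frac{134}{9}, so R^-1 = ~R / (\frac{134}{9}).
R v = \frac{99}{10} - \frac{1}{3} e_{1} e_{2} - \frac{14}{15} e_{1} e_{3} + \frac{17}{12} e_{1} e_{4} - \frac{4}{3} e_{1} e_{5} - \frac{94}{45} e_{2} e_{3} + \frac{47}{18} e_{2} e_{4} - \frac{5}{3} e_{2} e_{5} - \frac{47}{30} e_{3} e_{4} + \frac{166}{45} e_{3} e_{5} - \frac{121}{36} e_{4} e_{5}
Answer: -\frac{221}{670} e_{1} - \frac{998}{1005} e_{2} - \frac{239}{335} e_{3} + \frac{2193}{1340} e_{4} - \frac{4669}{2010} e_{5}


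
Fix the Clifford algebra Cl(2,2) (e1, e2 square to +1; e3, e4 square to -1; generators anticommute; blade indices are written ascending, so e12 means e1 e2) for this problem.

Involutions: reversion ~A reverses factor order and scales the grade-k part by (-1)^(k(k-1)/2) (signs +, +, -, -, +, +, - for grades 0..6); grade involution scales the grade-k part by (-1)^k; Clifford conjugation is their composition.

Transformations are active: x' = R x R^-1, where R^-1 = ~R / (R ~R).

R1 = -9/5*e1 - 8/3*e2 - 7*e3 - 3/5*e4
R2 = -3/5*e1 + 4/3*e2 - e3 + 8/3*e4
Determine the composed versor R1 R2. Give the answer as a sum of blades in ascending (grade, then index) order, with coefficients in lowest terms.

Distribute over the terms of R1 (each basis-blade product reordered to ascending indices, repeated generators contracted through their squares):
(-9/5*e1) R2 = 27/25 - 12/5*e12 + 9/5*e13 - 24/5*e14
(-8/3*e2) R2 = -32/9 - 8/5*e12 + 8/3*e23 - 64/9*e24
(-7*e3) R2 = -7 - 21/5*e13 + 28/3*e23 - 56/3*e34
(-3/5*e4) R2 = 8/5 - 9/25*e14 + 4/5*e24 - 3/5*e34
Summing the partial products and collecting blades:
Answer: -1772/225 - 4*e12 - 12/5*e13 - 129/25*e14 + 12*e23 - 284/45*e24 - 289/15*e34


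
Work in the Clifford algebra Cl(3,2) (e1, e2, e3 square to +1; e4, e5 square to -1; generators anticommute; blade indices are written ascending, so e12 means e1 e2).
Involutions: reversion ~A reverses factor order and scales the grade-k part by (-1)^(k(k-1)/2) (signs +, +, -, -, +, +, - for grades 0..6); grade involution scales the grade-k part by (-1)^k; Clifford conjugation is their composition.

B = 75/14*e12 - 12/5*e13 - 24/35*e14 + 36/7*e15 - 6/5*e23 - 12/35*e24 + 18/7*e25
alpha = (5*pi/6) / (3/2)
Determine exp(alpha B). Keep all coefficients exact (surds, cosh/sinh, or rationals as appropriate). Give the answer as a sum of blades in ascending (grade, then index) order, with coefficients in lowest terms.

B^2 term by term: the squares give (75/14)^2*(e12)^2 + (-12/5)^2*(e13)^2 + (-24/35)^2*(e14)^2 + (36/7)^2*(e15)^2 + (-6/5)^2*(e23)^2 + (-12/35)^2*(e24)^2 + (18/7)^2*(e25)^2 = 5625/196*(-1) + 144/25*(-1) + 576/1225*(+1) + 1296/49*(+1) + 36/25*(-1) + 144/1225*(+1) + 324/49*(+1) = -9/4 (each basis 2-blade squares to minus the product of its generators' squares); cross terms between blades sharing an index anticommute and cancel; the commuting (index-disjoint) pairs give grade-4 terms 2*c*c'*(blade product), which cancel blade by blade — e1234: -288/175 + 288/175 = 0; e1235: 432/35 - 432/35 = 0; e1245: 864/245 - 864/245 = 0 — confirming B is simple. So B^2 = -9/4.
B^2 = -9/4 — circular case — the even/odd split gives cos and sin: l = 3/2, alpha*l = 5*pi/6, so exp(alpha B) = cos(5*pi/6) + (sin(5*pi/6)/(3/2))*B = -sqrt(3)/2 + (1/3)*B.
Answer: -sqrt(3)/2 + 25/14*e12 - 4/5*e13 - 8/35*e14 + 12/7*e15 - 2/5*e23 - 4/35*e24 + 6/7*e25


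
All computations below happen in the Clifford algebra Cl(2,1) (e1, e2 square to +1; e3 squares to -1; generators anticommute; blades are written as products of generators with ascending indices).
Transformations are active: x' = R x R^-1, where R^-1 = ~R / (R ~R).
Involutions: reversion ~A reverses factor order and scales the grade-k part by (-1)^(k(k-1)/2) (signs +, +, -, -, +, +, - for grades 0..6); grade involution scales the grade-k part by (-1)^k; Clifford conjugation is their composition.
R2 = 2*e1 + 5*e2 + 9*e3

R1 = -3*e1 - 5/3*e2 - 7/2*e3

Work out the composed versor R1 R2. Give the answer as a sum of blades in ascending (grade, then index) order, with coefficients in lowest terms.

Distribute over the terms of R1 (each basis-blade product reordered to ascending indices, repeated generators contracted through their squares):
(-3*e1) R2 = -6 - 15*e1 e2 - 27*e1 e3
(-5/3*e2) R2 = -25/3 + 10/3*e1 e2 - 15*e2 e3
(-7/2*e3) R2 = 63/2 + 7*e1 e3 + 35/2*e2 e3
Summing the partial products and collecting blades:
Answer: 103/6 - 35/3*e1 e2 - 20*e1 e3 + 5/2*e2 e3


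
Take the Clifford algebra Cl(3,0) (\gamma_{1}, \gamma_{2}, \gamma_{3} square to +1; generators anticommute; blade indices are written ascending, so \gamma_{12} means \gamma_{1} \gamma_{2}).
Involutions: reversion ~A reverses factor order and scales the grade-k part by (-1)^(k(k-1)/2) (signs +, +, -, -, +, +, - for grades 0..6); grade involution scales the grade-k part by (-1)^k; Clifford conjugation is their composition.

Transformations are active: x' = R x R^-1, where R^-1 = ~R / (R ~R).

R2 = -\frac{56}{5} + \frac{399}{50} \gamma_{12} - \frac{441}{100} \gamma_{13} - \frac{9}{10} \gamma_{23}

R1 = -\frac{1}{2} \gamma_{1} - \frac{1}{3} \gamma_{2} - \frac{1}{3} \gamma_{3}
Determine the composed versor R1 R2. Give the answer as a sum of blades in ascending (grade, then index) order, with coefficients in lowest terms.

Distribute over the terms of R1 (each basis-blade product reordered to ascending indices, repeated generators contracted through their squares):
(-\frac{1}{2} \gamma_{1}) R2 = \frac{28}{5} \gamma_{1} - \frac{399}{100} \gamma_{2} + \frac{441}{200} \gamma_{3} + \frac{9}{20} \gamma_{123}
(-\frac{1}{3} \gamma_{2}) R2 = \frac{133}{50} \gamma_{1} + \frac{56}{15} \gamma_{2} + \frac{3}{10} \gamma_{3} - \frac{147}{100} \gamma_{123}
(-\frac{1}{3} \gamma_{3}) R2 = -\frac{147}{100} \gamma_{1} - \frac{3}{10} \gamma_{2} + \frac{56}{15} \gamma_{3} - \frac{133}{50} \gamma_{123}
Summing the partial products and collecting blades:
Answer: \frac{679}{100} \gamma_{1} - \frac{167}{300} \gamma_{2} + \frac{3743}{600} \gamma_{3} - \frac{92}{25} \gamma_{123}


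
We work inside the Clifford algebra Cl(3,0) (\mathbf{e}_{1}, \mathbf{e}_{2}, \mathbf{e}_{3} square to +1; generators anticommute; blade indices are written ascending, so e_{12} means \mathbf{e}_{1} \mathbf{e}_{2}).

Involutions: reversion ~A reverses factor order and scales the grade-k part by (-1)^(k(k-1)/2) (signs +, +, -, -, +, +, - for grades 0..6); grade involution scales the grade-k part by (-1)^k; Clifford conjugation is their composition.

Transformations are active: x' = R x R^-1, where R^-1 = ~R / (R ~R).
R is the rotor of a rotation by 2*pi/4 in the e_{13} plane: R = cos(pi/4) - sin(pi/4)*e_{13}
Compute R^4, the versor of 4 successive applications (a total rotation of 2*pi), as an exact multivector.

Because a rotor carries half the rotation angle, composing 4 copies of this e_{13}-plane rotor multiplies the phase: 4*(pi/4) = \pi, hence R^4 = cos(\pi) - sin(\pi)*e_{13}.
cos(\pi) = -1 and sin(\pi) = 0, so R^4 = -1. The total rotation 2*pi is 1 full turn, so every vector returns to itself, yet the rotor is -1, on the OTHER sheet of the double cover (an odd number of 2*pi turns).
Answer: -1


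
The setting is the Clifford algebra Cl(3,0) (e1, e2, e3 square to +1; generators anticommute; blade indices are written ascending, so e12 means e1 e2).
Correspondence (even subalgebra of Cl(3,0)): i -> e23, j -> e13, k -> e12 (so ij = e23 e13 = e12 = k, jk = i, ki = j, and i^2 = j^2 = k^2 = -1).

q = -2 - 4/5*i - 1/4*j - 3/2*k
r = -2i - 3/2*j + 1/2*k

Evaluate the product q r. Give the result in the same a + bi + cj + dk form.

In blades: q = -2 - 3/2*e12 - 1/4*e13 - 4/5*e23, r = 1/2*e12 - 3/2*e13 - 2*e23.
Distribute q over r term by term (generator squares from the signature, products reordered to ascending indices): (-2)*r = -e12 + 3*e13 + 4*e23; (-3/2*e12)*r = 3/4 + 3*e13 - 9/4*e23; (-1/4*e13)*r = -3/8 - 1/2*e12 - 1/8*e23; (-4/5*e23)*r = -8/5 + 6/5*e12 + 2/5*e13.
Sum: -49/40 - 3/10*e12 + 32/5*e13 + 13/8*e23; translating back through the correspondence:
Answer: -49/40 + 13/8*i + 32/5*j - 3/10*k


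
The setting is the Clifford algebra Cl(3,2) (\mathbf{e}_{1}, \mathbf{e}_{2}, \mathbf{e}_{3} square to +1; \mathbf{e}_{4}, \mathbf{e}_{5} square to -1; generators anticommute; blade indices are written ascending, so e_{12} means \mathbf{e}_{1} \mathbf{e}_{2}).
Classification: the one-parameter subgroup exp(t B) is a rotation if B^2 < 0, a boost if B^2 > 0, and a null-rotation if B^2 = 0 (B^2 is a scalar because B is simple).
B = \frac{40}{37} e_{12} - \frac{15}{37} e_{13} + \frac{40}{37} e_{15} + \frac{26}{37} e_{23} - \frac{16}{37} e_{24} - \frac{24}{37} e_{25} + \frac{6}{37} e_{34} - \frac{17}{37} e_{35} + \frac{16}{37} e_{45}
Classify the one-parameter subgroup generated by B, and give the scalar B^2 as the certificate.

B^2 term by term: the squares give (\frac{40}{37})^2*(e_{12})^2 + (-\frac{15}{37})^2*(e_{13})^2 + (\frac{40}{37})^2*(e_{15})^2 + (\frac{26}{37})^2*(e_{23})^2 + (-\frac{16}{37})^2*(e_{24})^2 + (-\frac{24}{37})^2*(e_{25})^2 + (\frac{6}{37})^2*(e_{34})^2 + (-\frac{17}{37})^2*(e_{35})^2 + (\frac{16}{37})^2*(e_{45})^2 = \frac{1600}{1369}*(-1) + \frac{225}{1369}*(-1) + \frac{1600}{1369}*(+1) + \frac{676}{1369}*(-1) + \frac{256}{1369}*(+1) + \frac{576}{1369}*(+1) + \frac{36}{1369}*(+1) + \frac{289}{1369}*(+1) + \frac{256}{1369}*(-1) = 0 (each basis 2-blade squares to minus the product of its generators' squares); cross terms between blades sharing an index anticommute and cancel; the commuting (index-disjoint) pairs give grade-4 terms 2*c*c'*(blade product), which cancel blade by blade — e_{1234}: \frac{480}{1369} - \frac{480}{1369} = 0; e_{1235}: -\frac{1360}{1369} - \frac{720}{1369} + \frac{2080}{1369} = 0; e_{1245}: \frac{1280}{1369} - \frac{1280}{1369} = 0; e_{1345}: -\frac{480}{1369} + \frac{480}{1369} = 0; e_{2345}: \frac{832}{1369} - \frac{544}{1369} - \frac{288}{1369} = 0 — confirming B is simple. So B^2 = 0.
Answer: null-rotation, certificate B^2 = 0. No conjugation can change B^2 = 0; the sign gives the class.


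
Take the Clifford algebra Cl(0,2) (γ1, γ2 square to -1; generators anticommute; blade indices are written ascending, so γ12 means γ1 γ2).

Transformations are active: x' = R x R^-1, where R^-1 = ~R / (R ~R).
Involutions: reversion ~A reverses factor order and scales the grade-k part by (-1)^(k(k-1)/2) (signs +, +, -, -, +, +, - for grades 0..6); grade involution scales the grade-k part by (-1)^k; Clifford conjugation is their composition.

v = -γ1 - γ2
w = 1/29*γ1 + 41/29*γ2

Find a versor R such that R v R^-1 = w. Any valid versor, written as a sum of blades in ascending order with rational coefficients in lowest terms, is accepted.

The midline construction: v and w both square to -2, so reflecting in their sum -28/29*γ1 + 12/29*γ2 exchanges them.
Answer: -28/29*γ1 + 12/29*γ2


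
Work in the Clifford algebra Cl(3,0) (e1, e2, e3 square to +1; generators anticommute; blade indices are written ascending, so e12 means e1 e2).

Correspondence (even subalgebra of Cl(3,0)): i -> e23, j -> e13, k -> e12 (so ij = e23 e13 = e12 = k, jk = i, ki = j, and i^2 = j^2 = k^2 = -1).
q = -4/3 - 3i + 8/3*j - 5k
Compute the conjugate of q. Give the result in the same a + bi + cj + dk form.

In blades: q = -4/3 - 5*e12 + 8/3*e13 - 3*e23.
Quaternion conjugation is reversion on the even subalgebra: the scalar is fixed and every grade-2 blade flips sign, giving -4/3 + 5*e12 - 8/3*e13 + 3*e23; translating back:
Answer: -4/3 + 3i - 8/3*j + 5k


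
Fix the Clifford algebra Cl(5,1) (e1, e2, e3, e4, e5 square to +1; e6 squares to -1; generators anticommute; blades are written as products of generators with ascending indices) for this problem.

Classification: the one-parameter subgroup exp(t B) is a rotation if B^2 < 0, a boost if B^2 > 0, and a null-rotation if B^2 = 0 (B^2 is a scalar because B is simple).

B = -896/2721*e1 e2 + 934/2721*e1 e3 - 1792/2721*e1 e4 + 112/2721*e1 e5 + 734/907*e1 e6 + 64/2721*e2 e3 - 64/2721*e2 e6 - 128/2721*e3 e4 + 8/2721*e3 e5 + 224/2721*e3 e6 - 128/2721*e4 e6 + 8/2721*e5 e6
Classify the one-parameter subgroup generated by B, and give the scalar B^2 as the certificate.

B^2 term by term: the squares give (-896/2721)^2*(e1 e2)^2 + (934/2721)^2*(e1 e3)^2 + (-1792/2721)^2*(e1 e4)^2 + (112/2721)^2*(e1 e5)^2 + (734/907)^2*(e1 e6)^2 + (64/2721)^2*(e2 e3)^2 + (-64/2721)^2*(e2 e6)^2 + (-128/2721)^2*(e3 e4)^2 + (8/2721)^2*(e3 e5)^2 + (224/2721)^2*(e3 e6)^2 + (-128/2721)^2*(e4 e6)^2 + (8/2721)^2*(e5 e6)^2 = 802816/7403841*(-1) + 872356/7403841*(-1) + 3211264/7403841*(-1) + 12544/7403841*(-1) + 538756/822649*(+1) + 4096/7403841*(-1) + 4096/7403841*(+1) + 16384/7403841*(-1) + 64/7403841*(-1) + 50176/7403841*(+1) + 16384/7403841*(+1) + 64/7403841*(+1) = 0 (each basis 2-blade squares to minus the product of its generators' squares); cross terms between blades sharing an index anticommute and cancel; the commuting (index-disjoint) pairs give grade-4 terms 2*c*c'*(blade product), which cancel blade by blade — e1 e2 e3 e4: 229376/7403841 - 229376/7403841 = 0; e1 e2 e3 e5: -14336/7403841 + 14336/7403841 = 0; e1 e2 e3 e6: -401408/7403841 + 119552/7403841 + 93952/2467947 = 0; e1 e2 e4 e6: 229376/7403841 - 229376/7403841 = 0; e1 e2 e5 e6: -14336/7403841 + 14336/7403841 = 0; e1 e3 e4 e5: 28672/7403841 - 28672/7403841 = 0; e1 e3 e4 e6: -239104/7403841 + 802816/7403841 - 187904/2467947 = 0; e1 e3 e5 e6: 14944/7403841 - 50176/7403841 + 11744/2467947 = 0; e1 e4 e5 e6: -28672/7403841 + 28672/7403841 = 0; e2 e3 e4 e6: -16384/7403841 + 16384/7403841 = 0; e2 e3 e5 e6: 1024/7403841 - 1024/7403841 = 0; e3 e4 e5 e6: -2048/7403841 + 2048/7403841 = 0 — confirming B is simple. So B^2 = 0.
Answer: null-rotation, certificate B^2 = 0. B^2 = 0 is basis-independent, so its sign is the whole story.


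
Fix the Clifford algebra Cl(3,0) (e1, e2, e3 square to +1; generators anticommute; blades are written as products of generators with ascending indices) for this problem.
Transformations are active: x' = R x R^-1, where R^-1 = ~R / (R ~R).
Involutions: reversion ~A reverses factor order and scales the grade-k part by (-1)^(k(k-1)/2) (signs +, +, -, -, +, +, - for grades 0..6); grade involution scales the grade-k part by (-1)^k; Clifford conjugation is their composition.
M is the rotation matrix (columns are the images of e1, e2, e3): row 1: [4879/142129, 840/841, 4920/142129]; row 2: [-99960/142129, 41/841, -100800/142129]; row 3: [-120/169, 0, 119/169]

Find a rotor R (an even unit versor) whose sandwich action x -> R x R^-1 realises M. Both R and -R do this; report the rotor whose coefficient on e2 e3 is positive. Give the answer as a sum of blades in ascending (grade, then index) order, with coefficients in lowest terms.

Method: write R = a + b12*e1 e2 + b13*e1 e3 + b23*e2 e3 with a^2 + b12^2 + b13^2 + b23^2 = 1 (so R^-1 = ~R). Expanding the columns R e_j ~R gives tr M = 4a^2 - 1 and, from the antisymmetric part, M21 - M12 = -4a*b12, M13 - M31 = 4a*b13, M32 - M23 = -4a*b23.
Here tr M = 111887/142129, so a^2 = (1 + tr M)/4 = 63504/142129 and a = ±252/377. Taking a = 252/377: M21 - M12 = -241920/142129, M13 - M31 = 105840/142129, M32 - M23 = 100800/142129, giving b12 = 240/377, b13 = 105/377, b23 = -100/377, i.e. R = 252/377 + 240/377*e1 e2 + 105/377*e1 e3 - 100/377*e2 e3.
Its e2 e3 coefficient is negative, so report the other preimage -R.
Answer: -252/377 - 240/377*e1 e2 - 105/377*e1 e3 + 100/377*e2 e3. Why the constraint matters: R and -R act identically through the sandwich — M has trace 111887/142129 either way — so only the sign condition on e2 e3 picks one of the two preimages.


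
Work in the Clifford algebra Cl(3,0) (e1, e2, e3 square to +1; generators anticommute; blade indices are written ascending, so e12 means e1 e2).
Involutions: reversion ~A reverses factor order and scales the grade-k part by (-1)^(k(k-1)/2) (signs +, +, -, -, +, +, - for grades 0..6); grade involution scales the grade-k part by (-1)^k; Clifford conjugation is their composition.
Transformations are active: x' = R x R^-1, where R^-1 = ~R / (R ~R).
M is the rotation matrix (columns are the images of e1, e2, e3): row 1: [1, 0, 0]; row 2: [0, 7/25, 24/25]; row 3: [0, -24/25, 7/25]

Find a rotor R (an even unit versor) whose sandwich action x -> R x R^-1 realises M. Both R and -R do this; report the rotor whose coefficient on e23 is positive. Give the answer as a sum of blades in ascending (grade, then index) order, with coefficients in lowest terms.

Method: write R = a + b12*e12 + b13*e13 + b23*e23 with a^2 + b12^2 + b13^2 + b23^2 = 1 (so R^-1 = ~R). Expanding the columns R e_j ~R gives tr M = 4a^2 - 1 and, from the antisymmetric part, M21 - M12 = -4a*b12, M13 - M31 = 4a*b13, M32 - M23 = -4a*b23.
Here tr M = 39/25, so a^2 = (1 + tr M)/4 = 16/25 and a = ±4/5. Taking a = 4/5: M21 - M12 = 0, M13 - M31 = 0, M32 - M23 = -48/25, giving b12 = 0, b13 = 0, b23 = 3/5, i.e. R = 4/5 + 3/5*e23.
Its e23 coefficient is already positive.
Answer: 4/5 + 3/5*e23. Why the constraint matters: R and -R act identically through the sandwich — M has trace 39/25 either way — so only the sign condition on e23 picks one of the two preimages.


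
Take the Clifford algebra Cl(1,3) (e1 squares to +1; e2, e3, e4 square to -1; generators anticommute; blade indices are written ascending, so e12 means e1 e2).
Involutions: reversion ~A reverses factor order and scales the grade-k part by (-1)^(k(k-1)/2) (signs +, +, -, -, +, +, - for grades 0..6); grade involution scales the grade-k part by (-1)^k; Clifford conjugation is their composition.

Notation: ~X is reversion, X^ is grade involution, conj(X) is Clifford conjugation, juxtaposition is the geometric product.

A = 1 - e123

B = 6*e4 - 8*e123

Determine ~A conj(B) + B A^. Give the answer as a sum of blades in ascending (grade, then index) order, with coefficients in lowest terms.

first term: 8 - 6*e4 - 8*e123 - 6*e1234
second term: 8 + 6*e4 - 8*e123 - 6*e1234
Answer: 16 - 16*e123 - 12*e1234


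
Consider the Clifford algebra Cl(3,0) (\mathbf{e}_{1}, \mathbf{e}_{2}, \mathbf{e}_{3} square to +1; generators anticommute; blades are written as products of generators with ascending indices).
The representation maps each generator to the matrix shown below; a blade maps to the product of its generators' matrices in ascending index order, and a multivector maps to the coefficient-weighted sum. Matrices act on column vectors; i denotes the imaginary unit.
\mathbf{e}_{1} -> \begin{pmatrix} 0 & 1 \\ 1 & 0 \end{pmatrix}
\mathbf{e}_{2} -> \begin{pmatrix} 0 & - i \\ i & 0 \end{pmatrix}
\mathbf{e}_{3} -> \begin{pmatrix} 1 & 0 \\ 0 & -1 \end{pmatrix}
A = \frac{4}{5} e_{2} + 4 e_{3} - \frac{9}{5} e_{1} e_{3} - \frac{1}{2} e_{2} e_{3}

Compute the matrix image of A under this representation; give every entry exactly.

Bivector images (products of the table entries): rho(e_{1} e_{3}) = rho(\mathbf{e}_{1})rho(\mathbf{e}_{3}) = \begin{pmatrix} 0 & -1 \\ 1 & 0 \end{pmatrix}; rho(e_{2} e_{3}) = rho(\mathbf{e}_{2})rho(\mathbf{e}_{3}) = \begin{pmatrix} 0 & i \\ i & 0 \end{pmatrix}.
M = (\frac{4}{5})*rho(e_{2}) + (4)*rho(e_{3}) + (-\frac{9}{5})*rho(e_{1} e_{3}) + (-\frac{1}{2})*rho(e_{2} e_{3}), summed entrywise:
Answer: \begin{pmatrix} 4 & \frac{9}{5} - \frac{13 i}{10} \\ - \frac{9}{5} + \frac{3 i}{10} & -4 \end{pmatrix}


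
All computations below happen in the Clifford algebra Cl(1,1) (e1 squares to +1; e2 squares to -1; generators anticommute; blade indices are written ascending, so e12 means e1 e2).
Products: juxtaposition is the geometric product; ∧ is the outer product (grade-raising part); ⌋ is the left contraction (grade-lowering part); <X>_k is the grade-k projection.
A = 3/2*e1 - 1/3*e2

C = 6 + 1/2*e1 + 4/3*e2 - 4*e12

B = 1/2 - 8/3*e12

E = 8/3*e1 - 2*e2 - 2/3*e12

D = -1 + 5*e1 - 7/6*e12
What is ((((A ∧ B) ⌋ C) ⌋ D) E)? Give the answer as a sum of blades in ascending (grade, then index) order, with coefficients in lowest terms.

step 1: 3/4*e1 - 1/6*e2
step 2: 43/72 + 2/3*e1 - 3*e2
step 3: 197/72 + 467/72*e1 - 7/9*e2 - 301/432*e12
step 4: 10501/648 + 1387/216*e1 - 643/81*e2 - 229/18*e12
Answer: 10501/648 + 1387/216*e1 - 643/81*e2 - 229/18*e12


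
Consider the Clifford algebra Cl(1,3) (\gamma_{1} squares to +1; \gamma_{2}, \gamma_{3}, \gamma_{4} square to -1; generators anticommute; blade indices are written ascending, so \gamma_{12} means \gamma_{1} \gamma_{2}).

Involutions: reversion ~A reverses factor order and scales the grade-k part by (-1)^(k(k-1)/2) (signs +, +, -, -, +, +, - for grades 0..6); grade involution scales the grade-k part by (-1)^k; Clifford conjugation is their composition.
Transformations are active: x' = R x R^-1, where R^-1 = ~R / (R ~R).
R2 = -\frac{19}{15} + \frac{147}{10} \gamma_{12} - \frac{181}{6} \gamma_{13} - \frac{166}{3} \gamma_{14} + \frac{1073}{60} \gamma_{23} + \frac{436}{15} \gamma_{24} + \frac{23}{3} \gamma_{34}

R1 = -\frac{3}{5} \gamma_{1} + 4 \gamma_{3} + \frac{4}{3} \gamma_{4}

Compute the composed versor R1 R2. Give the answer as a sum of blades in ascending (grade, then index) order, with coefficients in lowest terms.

Distribute over the terms of R1 (each basis-blade product reordered to ascending indices, repeated generators contracted through their squares):
(-\frac{3}{5} \gamma_{1}) R2 = \frac{19}{25} \gamma_{1} - \frac{441}{50} \gamma_{2} + \frac{181}{10} \gamma_{3} + \frac{166}{5} \gamma_{4} - \frac{1073}{100} \gamma_{123} - \frac{436}{25} \gamma_{124} - \frac{23}{5} \gamma_{134}
(4 \gamma_{3}) R2 = -\frac{362}{3} \gamma_{1} + \frac{1073}{15} \gamma_{2} - \frac{76}{15} \gamma_{3} - \frac{92}{3} \gamma_{4} + \frac{294}{5} \gamma_{123} + \frac{664}{3} \gamma_{134} - \frac{1744}{15} \gamma_{234}
(\frac{4}{3} \gamma_{4}) R2 = -\frac{664}{9} \gamma_{1} + \frac{1744}{45} \gamma_{2} + \frac{92}{9} \gamma_{3} - \frac{76}{45} \gamma_{4} + \frac{98}{5} \gamma_{124} - \frac{362}{9} \gamma_{134} + \frac{1073}{45} \gamma_{234}
Summing the partial products and collecting blades:
Answer: -\frac{43579}{225} \gamma_{1} + \frac{45661}{450} \gamma_{2} + \frac{2093}{90} \gamma_{3} + \frac{38}{45} \gamma_{4} + \frac{4807}{100} \gamma_{123} + \frac{54}{25} \gamma_{124} + \frac{7943}{45} \gamma_{134} - \frac{4159}{45} \gamma_{234}


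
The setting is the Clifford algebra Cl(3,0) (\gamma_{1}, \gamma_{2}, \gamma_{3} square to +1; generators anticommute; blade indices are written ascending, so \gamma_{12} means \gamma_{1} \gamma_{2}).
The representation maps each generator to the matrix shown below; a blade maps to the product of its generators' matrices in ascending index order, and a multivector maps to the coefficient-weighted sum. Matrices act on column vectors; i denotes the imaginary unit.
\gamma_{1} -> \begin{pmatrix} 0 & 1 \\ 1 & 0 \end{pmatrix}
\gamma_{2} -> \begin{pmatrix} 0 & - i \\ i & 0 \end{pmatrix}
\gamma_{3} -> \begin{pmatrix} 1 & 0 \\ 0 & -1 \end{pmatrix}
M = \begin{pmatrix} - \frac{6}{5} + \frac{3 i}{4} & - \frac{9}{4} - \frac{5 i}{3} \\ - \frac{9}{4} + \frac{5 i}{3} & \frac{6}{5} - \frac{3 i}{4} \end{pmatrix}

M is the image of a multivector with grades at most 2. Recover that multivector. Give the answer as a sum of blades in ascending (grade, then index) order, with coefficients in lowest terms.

Method: 1, rho(\gamma_{1}), rho(\gamma_{2}), rho(\gamma_{3}) form a trace-orthogonal basis of the 2x2 complex matrices (tr(X Y) = 2 if X = Y, else 0), so M = m0*1 + m1*rho(\gamma_{1}) + m2*rho(\gamma_{2}) + m3*rho(\gamma_{3}) with m0 = tr(M)/2 = 0, m1 = tr(M rho(\gamma_{1}))/2 = - \frac{9}{4}, m2 = tr(M rho(\gamma_{2}))/2 = \frac{5}{3}, m3 = tr(M rho(\gamma_{3}))/2 = - \frac{6}{5} + \frac{3 i}{4}.
Multiplying table entries, the bivector images are rho(\gamma_{12}) = i*rho(\gamma_{3}), rho(\gamma_{13}) = -i*rho(\gamma_{2}), rho(\gamma_{23}) = i*rho(\gamma_{1}); with real blade coefficients the real parts of m0..m3 are the coefficients of 1, \gamma_{1}, \gamma_{2}, \gamma_{3} and the imaginary parts give the bivectors (\gamma_{23}: Im m1, \gamma_{13}: -Im m2, \gamma_{12}: Im m3).
Answer: -\frac{9}{4} \gamma_{1} + \frac{5}{3} \gamma_{2} - \frac{6}{5} \gamma_{3} + \frac{3}{4} \gamma_{12}


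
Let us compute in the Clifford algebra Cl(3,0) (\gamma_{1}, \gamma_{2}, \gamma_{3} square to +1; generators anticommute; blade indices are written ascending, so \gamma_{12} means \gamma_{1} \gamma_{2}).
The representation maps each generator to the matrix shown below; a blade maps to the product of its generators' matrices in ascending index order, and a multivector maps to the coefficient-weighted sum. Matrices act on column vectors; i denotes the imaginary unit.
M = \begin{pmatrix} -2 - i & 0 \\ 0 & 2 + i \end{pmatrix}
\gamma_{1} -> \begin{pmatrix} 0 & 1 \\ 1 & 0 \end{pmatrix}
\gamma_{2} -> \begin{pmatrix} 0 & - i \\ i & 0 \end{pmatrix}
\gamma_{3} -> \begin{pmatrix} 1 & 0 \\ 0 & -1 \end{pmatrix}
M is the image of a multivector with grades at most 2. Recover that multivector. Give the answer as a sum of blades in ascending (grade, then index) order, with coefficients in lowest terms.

Method: 1, rho(\gamma_{1}), rho(\gamma_{2}), rho(\gamma_{3}) form a trace-orthogonal basis of the 2x2 complex matrices (tr(X Y) = 2 if X = Y, else 0), so M = m0*1 + m1*rho(\gamma_{1}) + m2*rho(\gamma_{2}) + m3*rho(\gamma_{3}) with m0 = tr(M)/2 = 0, m1 = tr(M rho(\gamma_{1}))/2 = 0, m2 = tr(M rho(\gamma_{2}))/2 = 0, m3 = tr(M rho(\gamma_{3}))/2 = -2 - i.
Multiplying table entries, the bivector images are rho(\gamma_{12}) = i*rho(\gamma_{3}), rho(\gamma_{13}) = -i*rho(\gamma_{2}), rho(\gamma_{23}) = i*rho(\gamma_{1}); with real blade coefficients the real parts of m0..m3 are the coefficients of 1, \gamma_{1}, \gamma_{2}, \gamma_{3} and the imaginary parts give the bivectors (\gamma_{23}: Im m1, \gamma_{13}: -Im m2, \gamma_{12}: Im m3).
Answer: -2 \gamma_{3} - \gamma_{12}


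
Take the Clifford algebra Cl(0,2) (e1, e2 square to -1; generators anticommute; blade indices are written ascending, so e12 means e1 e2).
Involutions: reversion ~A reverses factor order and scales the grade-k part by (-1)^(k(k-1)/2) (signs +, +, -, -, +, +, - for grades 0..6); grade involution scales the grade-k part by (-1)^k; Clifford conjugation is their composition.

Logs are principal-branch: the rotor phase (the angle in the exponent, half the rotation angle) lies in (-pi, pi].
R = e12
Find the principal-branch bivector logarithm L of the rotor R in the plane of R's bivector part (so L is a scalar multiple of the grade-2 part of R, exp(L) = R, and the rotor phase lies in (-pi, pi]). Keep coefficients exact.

The scalar part of R is 0, which fixes the principal-branch rotor phase; the unit plane is then the bivector part divided by the sine of that phase, and L is that plane scaled by the phase.
Concretely: cos(phase) = 0 gives phase = ±pi/2, and since phase/sin(phase) is even the sign is immaterial: L = (phase/sin(phase)) * <R>_2 = (pi/2) * <R>_2.
Answer: pi/2*e12


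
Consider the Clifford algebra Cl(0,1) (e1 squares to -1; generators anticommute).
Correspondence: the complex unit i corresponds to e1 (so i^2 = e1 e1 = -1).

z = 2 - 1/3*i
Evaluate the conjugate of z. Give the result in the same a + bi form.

In blades: z = 2 - 1/3*e1.
Conjugation here is Clifford conjugation: the scalar is fixed and the grade-1 and grade-2 blades all flip sign, giving 2 + 1/3*e1; translating back:
Answer: 2 + 1/3*i


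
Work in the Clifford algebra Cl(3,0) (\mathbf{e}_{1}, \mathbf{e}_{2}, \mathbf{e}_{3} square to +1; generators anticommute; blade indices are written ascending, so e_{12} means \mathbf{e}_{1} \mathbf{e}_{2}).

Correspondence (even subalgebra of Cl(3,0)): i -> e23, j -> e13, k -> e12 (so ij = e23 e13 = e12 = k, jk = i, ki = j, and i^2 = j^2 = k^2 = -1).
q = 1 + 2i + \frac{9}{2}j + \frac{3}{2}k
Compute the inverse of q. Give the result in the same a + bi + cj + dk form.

In blades: q = 1 + \frac{3}{2} e_{12} + \frac{9}{2} e_{13} + 2 e_{23}.
With qbar = 1 - \frac{3}{2} e_{12} - \frac{9}{2} e_{13} - 2 e_{23} (scalar fixed, mapped units negated), q qbar = \frac{55}{2} (the sum of squared coefficients), so q^-1 = qbar / (\frac{55}{2}) = \frac{2}{55} - \frac{3}{55} e_{12} - \frac{9}{55} e_{13} - \frac{4}{55} e_{23}; translating back:
Answer: \frac{2}{55} - \frac{4}{55}i - \frac{9}{55}j - \frac{3}{55}k
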